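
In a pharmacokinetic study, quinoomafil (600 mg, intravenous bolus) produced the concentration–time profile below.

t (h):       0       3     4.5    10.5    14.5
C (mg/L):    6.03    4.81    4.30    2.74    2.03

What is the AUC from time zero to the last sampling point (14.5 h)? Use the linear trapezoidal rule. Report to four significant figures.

Trapezoidal AUC_0→14.5:
  [0→3]: (6.03+4.81)/2 × 3 = 16.26
  [3→4.5]: (4.81+4.30)/2 × 1.5 = 6.8325
  [4.5→10.5]: (4.30+2.74)/2 × 6 = 21.12
  [10.5→14.5]: (2.74+2.03)/2 × 4 = 9.54
  Sum = 53.7525 mg/L·h

AUC = 53.75 mg/L·h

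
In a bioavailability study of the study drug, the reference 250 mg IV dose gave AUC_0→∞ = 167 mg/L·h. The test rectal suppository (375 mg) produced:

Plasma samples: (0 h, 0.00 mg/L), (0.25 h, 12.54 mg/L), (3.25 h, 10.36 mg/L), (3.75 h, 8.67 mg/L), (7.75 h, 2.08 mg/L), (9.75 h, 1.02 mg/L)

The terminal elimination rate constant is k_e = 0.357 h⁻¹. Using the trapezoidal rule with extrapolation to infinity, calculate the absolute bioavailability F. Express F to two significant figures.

Trapezoidal AUC_0→9.75 (rectal suppository):
  [0→0.25]: (0.00+12.54)/2 × 0.25 = 1.5675
  [0.25→3.25]: (12.54+10.36)/2 × 3 = 34.35
  [3.25→3.75]: (10.36+8.67)/2 × 0.5 = 4.7575
  [3.75→7.75]: (8.67+2.08)/2 × 4 = 21.5
  [7.75→9.75]: (2.08+1.02)/2 × 2 = 3.1
  Sum = 65.275 mg/L·h
Tail: C_last/k_e = 1.02/0.357 = 2.857
AUC_0→∞ (rectal suppository) = 65.275 + 2.857 = 68.132 mg/L·h
F = (AUC_ev/D_ev)/(AUC_iv/D_iv) = (68.132/375)/(167/250) = 0.181685/0.668 = 0.2720

F = 0.27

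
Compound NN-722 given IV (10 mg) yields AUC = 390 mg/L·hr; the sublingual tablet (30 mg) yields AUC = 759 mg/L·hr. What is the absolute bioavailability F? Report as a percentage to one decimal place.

F = 64.9%

F = (AUC_ev / D_ev) / (AUC_iv / D_iv)
  = (759/30) / (390/10)
  = 25.3 / 39 = 0.6487
  = 64.87%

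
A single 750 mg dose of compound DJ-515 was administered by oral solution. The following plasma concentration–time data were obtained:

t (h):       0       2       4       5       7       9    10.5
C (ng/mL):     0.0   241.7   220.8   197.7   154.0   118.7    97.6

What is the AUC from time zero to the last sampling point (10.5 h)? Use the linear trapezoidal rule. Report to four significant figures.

Trapezoidal AUC_0→10.5:
  [0→2]: (0.0+241.7)/2 × 2 = 241.7
  [2→4]: (241.7+220.8)/2 × 2 = 462.5
  [4→5]: (220.8+197.7)/2 × 1 = 209.25
  [5→7]: (197.7+154.0)/2 × 2 = 351.7
  [7→9]: (154.0+118.7)/2 × 2 = 272.7
  [9→10.5]: (118.7+97.6)/2 × 1.5 = 162.225
  Sum = 1700.075 ng/mL·h

AUC = 1700 ng/mL·h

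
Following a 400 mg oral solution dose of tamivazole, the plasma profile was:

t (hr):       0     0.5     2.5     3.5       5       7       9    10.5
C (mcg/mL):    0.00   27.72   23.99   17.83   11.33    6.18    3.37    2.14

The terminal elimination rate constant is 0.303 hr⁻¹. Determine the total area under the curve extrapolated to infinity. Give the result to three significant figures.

AUC = 140 mcg/mL·hr

Trapezoidal AUC_0→10.5:
  [0→0.5]: (0.00+27.72)/2 × 0.5 = 6.93
  [0.5→2.5]: (27.72+23.99)/2 × 2 = 51.71
  [2.5→3.5]: (23.99+17.83)/2 × 1 = 20.91
  [3.5→5]: (17.83+11.33)/2 × 1.5 = 21.87
  [5→7]: (11.33+6.18)/2 × 2 = 17.51
  [7→9]: (6.18+3.37)/2 × 2 = 9.55
  [9→10.5]: (3.37+2.14)/2 × 1.5 = 4.1325
  Sum = 132.6125 mcg/mL·hr
Extrapolated tail: C_last / k_e = 2.14 / 0.303 = 7.063
AUC_0→∞ = 132.6125 + 7.063 = 139.6755 mcg/mL·hr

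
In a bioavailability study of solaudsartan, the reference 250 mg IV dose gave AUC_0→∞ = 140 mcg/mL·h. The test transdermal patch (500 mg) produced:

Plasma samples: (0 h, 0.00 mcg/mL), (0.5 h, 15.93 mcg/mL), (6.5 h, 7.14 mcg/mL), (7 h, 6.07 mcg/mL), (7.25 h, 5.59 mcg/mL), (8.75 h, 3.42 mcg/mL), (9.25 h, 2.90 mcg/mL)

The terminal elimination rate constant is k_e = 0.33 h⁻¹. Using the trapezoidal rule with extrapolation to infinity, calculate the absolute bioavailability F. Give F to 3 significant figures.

F = 0.340

Trapezoidal AUC_0→9.25 (transdermal patch):
  [0→0.5]: (0.00+15.93)/2 × 0.5 = 3.9825
  [0.5→6.5]: (15.93+7.14)/2 × 6 = 69.21
  [6.5→7]: (7.14+6.07)/2 × 0.5 = 3.3025
  [7→7.25]: (6.07+5.59)/2 × 0.25 = 1.4575
  [7.25→8.75]: (5.59+3.42)/2 × 1.5 = 6.7575
  [8.75→9.25]: (3.42+2.90)/2 × 0.5 = 1.58
  Sum = 86.29 mcg/mL·h
Tail: C_last/k_e = 2.90/0.33 = 8.788
AUC_0→∞ (transdermal patch) = 86.29 + 8.788 = 95.078 mcg/mL·h
F = (AUC_ev/D_ev)/(AUC_iv/D_iv) = (95.078/500)/(140/250) = 0.190156/0.56 = 0.3396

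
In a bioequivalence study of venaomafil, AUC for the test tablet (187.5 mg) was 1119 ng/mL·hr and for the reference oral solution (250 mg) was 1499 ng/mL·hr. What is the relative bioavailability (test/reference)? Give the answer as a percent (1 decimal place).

F_rel = (AUC_test/D_test) / (AUC_ref/D_ref)
      = (1119/187.5) / (1499/250)
      = 5.968 / 5.996 = 0.9953 = 99.53%

F_rel = 99.5%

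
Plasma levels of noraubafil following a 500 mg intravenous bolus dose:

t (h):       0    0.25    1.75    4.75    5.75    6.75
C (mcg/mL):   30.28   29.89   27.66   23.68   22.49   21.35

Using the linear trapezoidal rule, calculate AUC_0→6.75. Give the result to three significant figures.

Trapezoidal AUC_0→6.75:
  [0→0.25]: (30.28+29.89)/2 × 0.25 = 7.52125
  [0.25→1.75]: (29.89+27.66)/2 × 1.5 = 43.1625
  [1.75→4.75]: (27.66+23.68)/2 × 3 = 77.01
  [4.75→5.75]: (23.68+22.49)/2 × 1 = 23.085
  [5.75→6.75]: (22.49+21.35)/2 × 1 = 21.92
  Sum = 172.69875 mcg/mL·h

AUC = 173 mcg/mL·h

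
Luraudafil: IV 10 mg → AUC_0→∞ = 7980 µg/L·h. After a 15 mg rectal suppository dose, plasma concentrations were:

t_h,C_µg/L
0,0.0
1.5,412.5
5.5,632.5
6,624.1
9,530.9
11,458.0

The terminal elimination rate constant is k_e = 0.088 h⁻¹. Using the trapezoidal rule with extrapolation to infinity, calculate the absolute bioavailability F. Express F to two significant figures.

Trapezoidal AUC_0→11 (rectal suppository):
  [0→1.5]: (0.0+412.5)/2 × 1.5 = 309.375
  [1.5→5.5]: (412.5+632.5)/2 × 4 = 2090.0
  [5.5→6]: (632.5+624.1)/2 × 0.5 = 314.15
  [6→9]: (624.1+530.9)/2 × 3 = 1732.5
  [9→11]: (530.9+458.0)/2 × 2 = 988.9
  Sum = 5434.925 µg/L·h
Tail: C_last/k_e = 458.0/0.088 = 5204.545
AUC_0→∞ (rectal suppository) = 5434.925 + 5204.545 = 10639.47 µg/L·h
F = (AUC_ev/D_ev)/(AUC_iv/D_iv) = (10639.47/15)/(7980/10) = 709.298/798 = 0.8888

F = 0.89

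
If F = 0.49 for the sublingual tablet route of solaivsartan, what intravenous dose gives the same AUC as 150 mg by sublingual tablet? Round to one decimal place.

Systemic exposure from an extravascular dose = F × D_ev, so the equivalent IV dose is F × D_ev.
D_iv = F × D_ev = 0.49 × 150 = 73.5 mg

D_iv = 73.5 mg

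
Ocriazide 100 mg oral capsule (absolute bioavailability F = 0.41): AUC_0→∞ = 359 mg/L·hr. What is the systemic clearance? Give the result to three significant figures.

CL = 0.114 L/hr

CL = F × Dose / AUC_0→∞
   = 0.41 × 100 / 359 = 0.114206 L/hr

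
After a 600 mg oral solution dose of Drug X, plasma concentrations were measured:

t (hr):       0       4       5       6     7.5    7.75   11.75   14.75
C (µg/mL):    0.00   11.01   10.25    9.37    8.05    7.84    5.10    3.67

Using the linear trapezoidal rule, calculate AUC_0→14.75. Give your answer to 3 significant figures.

Trapezoidal AUC_0→14.75:
  [0→4]: (0.00+11.01)/2 × 4 = 22.02
  [4→5]: (11.01+10.25)/2 × 1 = 10.63
  [5→6]: (10.25+9.37)/2 × 1 = 9.81
  [6→7.5]: (9.37+8.05)/2 × 1.5 = 13.065
  [7.5→7.75]: (8.05+7.84)/2 × 0.25 = 1.98625
  [7.75→11.75]: (7.84+5.10)/2 × 4 = 25.88
  [11.75→14.75]: (5.10+3.67)/2 × 3 = 13.155
  Sum = 96.54625 µg/mL·hr

AUC = 96.5 µg/mL·hr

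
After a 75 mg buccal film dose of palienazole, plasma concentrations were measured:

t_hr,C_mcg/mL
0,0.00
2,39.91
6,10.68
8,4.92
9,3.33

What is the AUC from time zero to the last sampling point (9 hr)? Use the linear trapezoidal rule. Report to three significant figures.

Trapezoidal AUC_0→9:
  [0→2]: (0.00+39.91)/2 × 2 = 39.91
  [2→6]: (39.91+10.68)/2 × 4 = 101.18
  [6→8]: (10.68+4.92)/2 × 2 = 15.6
  [8→9]: (4.92+3.33)/2 × 1 = 4.125
  Sum = 160.815 mcg/mL·hr

AUC = 161 mcg/mL·hr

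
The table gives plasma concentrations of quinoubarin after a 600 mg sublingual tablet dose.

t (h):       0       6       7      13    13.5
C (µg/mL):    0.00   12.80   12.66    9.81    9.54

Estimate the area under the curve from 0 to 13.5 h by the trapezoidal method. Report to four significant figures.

Trapezoidal AUC_0→13.5:
  [0→6]: (0.00+12.80)/2 × 6 = 38.4
  [6→7]: (12.80+12.66)/2 × 1 = 12.73
  [7→13]: (12.66+9.81)/2 × 6 = 67.41
  [13→13.5]: (9.81+9.54)/2 × 0.5 = 4.8375
  Sum = 123.3775 µg/mL·h

AUC = 123.4 µg/mL·h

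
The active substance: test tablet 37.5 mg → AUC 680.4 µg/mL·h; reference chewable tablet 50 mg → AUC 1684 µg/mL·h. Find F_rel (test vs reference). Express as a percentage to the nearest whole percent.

F_rel = 54%

F_rel = (AUC_test/D_test) / (AUC_ref/D_ref)
      = (680.4/37.5) / (1684/50)
      = 18.144 / 33.68 = 0.5387 = 53.87%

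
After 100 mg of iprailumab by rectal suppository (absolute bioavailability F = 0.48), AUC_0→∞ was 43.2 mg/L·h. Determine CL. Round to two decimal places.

CL = F × Dose / AUC_0→∞
   = 0.48 × 100 / 43.2 = 1.11111 L/h

CL = 1.11 L/h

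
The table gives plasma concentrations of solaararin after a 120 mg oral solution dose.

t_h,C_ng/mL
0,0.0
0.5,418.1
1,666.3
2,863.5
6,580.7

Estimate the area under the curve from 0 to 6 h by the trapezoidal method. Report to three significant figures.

AUC = 4030 ng/mL·h

Trapezoidal AUC_0→6:
  [0→0.5]: (0.0+418.1)/2 × 0.5 = 104.525
  [0.5→1]: (418.1+666.3)/2 × 0.5 = 271.1
  [1→2]: (666.3+863.5)/2 × 1 = 764.9
  [2→6]: (863.5+580.7)/2 × 4 = 2888.4
  Sum = 4028.925 ng/mL·h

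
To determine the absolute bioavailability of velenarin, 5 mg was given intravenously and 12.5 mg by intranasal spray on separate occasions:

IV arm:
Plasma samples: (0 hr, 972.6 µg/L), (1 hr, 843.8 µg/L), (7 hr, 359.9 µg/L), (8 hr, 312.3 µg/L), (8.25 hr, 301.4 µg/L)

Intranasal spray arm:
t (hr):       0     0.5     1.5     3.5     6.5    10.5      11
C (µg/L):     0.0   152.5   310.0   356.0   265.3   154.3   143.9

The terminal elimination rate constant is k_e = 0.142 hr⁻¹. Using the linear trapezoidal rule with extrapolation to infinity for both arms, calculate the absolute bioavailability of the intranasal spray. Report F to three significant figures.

Trapezoidal AUC_0→8.25 (IV):
  [0→1]: (972.6+843.8)/2 × 1 = 908.2
  [1→7]: (843.8+359.9)/2 × 6 = 3611.1
  [7→8]: (359.9+312.3)/2 × 1 = 336.1
  [8→8.25]: (312.3+301.4)/2 × 0.25 = 76.7125
  Sum = 4932.1125 µg/L·hr
IV tail: 301.4/0.142 = 2122.535; AUC_iv,0→∞ = 4932.1125 + 2122.535 = 7054.6475 µg/L·hr
Trapezoidal AUC_0→11 (intranasal spray):
  [0→0.5]: (0.0+152.5)/2 × 0.5 = 38.125
  [0.5→1.5]: (152.5+310.0)/2 × 1 = 231.25
  [1.5→3.5]: (310.0+356.0)/2 × 2 = 666.0
  [3.5→6.5]: (356.0+265.3)/2 × 3 = 931.95
  [6.5→10.5]: (265.3+154.3)/2 × 4 = 839.2
  [10.5→11]: (154.3+143.9)/2 × 0.5 = 74.55
  Sum = 2781.075 µg/L·hr
intranasal spray tail: 143.9/0.142 = 1013.380; AUC_ev,0→∞ = 2781.075 + 1013.380 = 3794.455 µg/L·hr
F = (AUC_ev/D_ev)/(AUC_iv/D_iv) = (3794.455/12.5)/(7054.6475/5) = 303.5564/1410.9295 = 0.2151

F = 0.215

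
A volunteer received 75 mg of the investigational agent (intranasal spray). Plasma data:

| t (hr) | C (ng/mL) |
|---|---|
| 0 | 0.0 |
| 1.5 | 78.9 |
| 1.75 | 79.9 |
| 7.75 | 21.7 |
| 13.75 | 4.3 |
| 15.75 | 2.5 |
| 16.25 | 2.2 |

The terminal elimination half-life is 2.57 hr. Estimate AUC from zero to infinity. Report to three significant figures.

AUC = 478 ng/mL·hr

Trapezoidal AUC_0→16.25:
  [0→1.5]: (0.0+78.9)/2 × 1.5 = 59.175
  [1.5→1.75]: (78.9+79.9)/2 × 0.25 = 19.85
  [1.75→7.75]: (79.9+21.7)/2 × 6 = 304.8
  [7.75→13.75]: (21.7+4.3)/2 × 6 = 78.0
  [13.75→15.75]: (4.3+2.5)/2 × 2 = 6.8
  [15.75→16.25]: (2.5+2.2)/2 × 0.5 = 1.175
  Sum = 469.8 ng/mL·hr
k_e = ln2 / t½ = 0.693147 / 2.57 = 0.2697 hr^-1
Extrapolated tail: C_last / k_e = 2.2 / 0.2697 = 8.157
AUC_0→∞ = 469.8 + 8.157 = 477.957 ng/mL·hr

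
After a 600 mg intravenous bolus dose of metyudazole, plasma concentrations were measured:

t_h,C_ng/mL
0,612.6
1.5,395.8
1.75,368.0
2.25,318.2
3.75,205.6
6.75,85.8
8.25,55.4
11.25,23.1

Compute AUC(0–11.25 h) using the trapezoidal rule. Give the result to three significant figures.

AUC = 2080 ng/mL·h

Trapezoidal AUC_0→11.25:
  [0→1.5]: (612.6+395.8)/2 × 1.5 = 756.3
  [1.5→1.75]: (395.8+368.0)/2 × 0.25 = 95.475
  [1.75→2.25]: (368.0+318.2)/2 × 0.5 = 171.55
  [2.25→3.75]: (318.2+205.6)/2 × 1.5 = 392.85
  [3.75→6.75]: (205.6+85.8)/2 × 3 = 437.1
  [6.75→8.25]: (85.8+55.4)/2 × 1.5 = 105.9
  [8.25→11.25]: (55.4+23.1)/2 × 3 = 117.75
  Sum = 2076.925 ng/mL·h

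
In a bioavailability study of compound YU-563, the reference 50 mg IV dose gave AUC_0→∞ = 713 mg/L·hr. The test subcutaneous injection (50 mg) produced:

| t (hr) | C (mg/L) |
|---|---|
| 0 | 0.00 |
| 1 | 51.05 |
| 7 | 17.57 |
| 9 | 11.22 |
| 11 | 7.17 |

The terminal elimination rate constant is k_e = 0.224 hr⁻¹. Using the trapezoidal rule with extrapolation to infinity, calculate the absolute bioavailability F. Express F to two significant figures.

F = 0.44

Trapezoidal AUC_0→11 (subcutaneous injection):
  [0→1]: (0.00+51.05)/2 × 1 = 25.525
  [1→7]: (51.05+17.57)/2 × 6 = 205.86
  [7→9]: (17.57+11.22)/2 × 2 = 28.79
  [9→11]: (11.22+7.17)/2 × 2 = 18.39
  Sum = 278.565 mg/L·hr
Tail: C_last/k_e = 7.17/0.224 = 32.009
AUC_0→∞ (subcutaneous injection) = 278.565 + 32.009 = 310.574 mg/L·hr
F = (AUC_ev/D_ev)/(AUC_iv/D_iv) = (310.574/50)/(713/50) = 6.21148/14.26 = 0.4356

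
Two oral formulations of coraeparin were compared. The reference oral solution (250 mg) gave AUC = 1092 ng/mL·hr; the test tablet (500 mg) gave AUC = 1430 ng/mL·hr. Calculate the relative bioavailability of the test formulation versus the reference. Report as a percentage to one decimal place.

F_rel = (AUC_test/D_test) / (AUC_ref/D_ref)
      = (1430/500) / (1092/250)
      = 2.86 / 4.368 = 0.6548 = 65.48%

F_rel = 65.5%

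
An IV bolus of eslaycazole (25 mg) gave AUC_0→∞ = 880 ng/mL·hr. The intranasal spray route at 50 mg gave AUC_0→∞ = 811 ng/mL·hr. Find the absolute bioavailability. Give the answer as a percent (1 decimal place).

F = 46.1%

F = (AUC_ev / D_ev) / (AUC_iv / D_iv)
  = (811/50) / (880/25)
  = 16.22 / 35.2 = 0.4608
  = 46.08%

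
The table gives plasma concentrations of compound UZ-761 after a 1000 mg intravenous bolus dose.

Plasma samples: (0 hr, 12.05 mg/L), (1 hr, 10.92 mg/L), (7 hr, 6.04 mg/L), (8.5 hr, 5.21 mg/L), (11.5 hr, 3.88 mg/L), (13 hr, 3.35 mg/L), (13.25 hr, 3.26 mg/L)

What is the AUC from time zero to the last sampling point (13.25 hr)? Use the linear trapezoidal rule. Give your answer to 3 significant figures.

AUC = 90.7 mg/L·hr

Trapezoidal AUC_0→13.25:
  [0→1]: (12.05+10.92)/2 × 1 = 11.485
  [1→7]: (10.92+6.04)/2 × 6 = 50.88
  [7→8.5]: (6.04+5.21)/2 × 1.5 = 8.4375
  [8.5→11.5]: (5.21+3.88)/2 × 3 = 13.635
  [11.5→13]: (3.88+3.35)/2 × 1.5 = 5.4225
  [13→13.25]: (3.35+3.26)/2 × 0.25 = 0.82625
  Sum = 90.68625 mg/L·hr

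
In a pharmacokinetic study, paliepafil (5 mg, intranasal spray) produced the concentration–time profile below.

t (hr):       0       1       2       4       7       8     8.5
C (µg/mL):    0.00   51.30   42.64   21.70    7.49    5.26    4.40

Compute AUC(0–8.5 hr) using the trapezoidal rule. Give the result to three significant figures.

AUC = 190 µg/mL·hr

Trapezoidal AUC_0→8.5:
  [0→1]: (0.00+51.30)/2 × 1 = 25.65
  [1→2]: (51.30+42.64)/2 × 1 = 46.97
  [2→4]: (42.64+21.70)/2 × 2 = 64.34
  [4→7]: (21.70+7.49)/2 × 3 = 43.785
  [7→8]: (7.49+5.26)/2 × 1 = 6.375
  [8→8.5]: (5.26+4.40)/2 × 0.5 = 2.415
  Sum = 189.535 µg/mL·hr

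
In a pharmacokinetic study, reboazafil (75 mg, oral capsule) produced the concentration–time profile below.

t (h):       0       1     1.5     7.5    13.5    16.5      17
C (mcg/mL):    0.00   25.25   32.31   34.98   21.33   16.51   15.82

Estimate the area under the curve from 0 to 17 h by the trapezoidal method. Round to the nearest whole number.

Trapezoidal AUC_0→17:
  [0→1]: (0.00+25.25)/2 × 1 = 12.625
  [1→1.5]: (25.25+32.31)/2 × 0.5 = 14.39
  [1.5→7.5]: (32.31+34.98)/2 × 6 = 201.87
  [7.5→13.5]: (34.98+21.33)/2 × 6 = 168.93
  [13.5→16.5]: (21.33+16.51)/2 × 3 = 56.76
  [16.5→17]: (16.51+15.82)/2 × 0.5 = 8.0825
  Sum = 462.6575 mcg/mL·h

AUC = 463 mcg/mL·h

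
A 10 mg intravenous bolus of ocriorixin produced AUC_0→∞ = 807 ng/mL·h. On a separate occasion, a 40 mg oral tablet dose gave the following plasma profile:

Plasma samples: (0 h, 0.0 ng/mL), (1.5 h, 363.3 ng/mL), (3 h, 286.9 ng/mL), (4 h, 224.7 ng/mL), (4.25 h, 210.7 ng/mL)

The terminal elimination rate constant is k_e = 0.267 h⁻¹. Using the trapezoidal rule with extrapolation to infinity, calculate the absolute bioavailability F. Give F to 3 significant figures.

Trapezoidal AUC_0→4.25 (oral tablet):
  [0→1.5]: (0.0+363.3)/2 × 1.5 = 272.475
  [1.5→3]: (363.3+286.9)/2 × 1.5 = 487.65
  [3→4]: (286.9+224.7)/2 × 1 = 255.8
  [4→4.25]: (224.7+210.7)/2 × 0.25 = 54.425
  Sum = 1070.35 ng/mL·h
Tail: C_last/k_e = 210.7/0.267 = 789.139
AUC_0→∞ (oral tablet) = 1070.35 + 789.139 = 1859.489 ng/mL·h
F = (AUC_ev/D_ev)/(AUC_iv/D_iv) = (1859.489/40)/(807/10) = 46.487225/80.7 = 0.5760

F = 0.576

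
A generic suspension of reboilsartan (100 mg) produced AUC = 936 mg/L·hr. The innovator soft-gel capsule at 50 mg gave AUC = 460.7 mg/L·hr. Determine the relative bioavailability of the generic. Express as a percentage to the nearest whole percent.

F_rel = (AUC_test/D_test) / (AUC_ref/D_ref)
      = (936/100) / (460.7/50)
      = 9.36 / 9.214 = 1.0158 = 101.58%

F_rel = 102%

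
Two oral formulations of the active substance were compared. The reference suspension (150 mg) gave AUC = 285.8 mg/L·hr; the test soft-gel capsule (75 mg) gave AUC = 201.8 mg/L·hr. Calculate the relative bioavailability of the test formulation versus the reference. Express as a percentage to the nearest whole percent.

F_rel = 141%

F_rel = (AUC_test/D_test) / (AUC_ref/D_ref)
      = (201.8/75) / (285.8/150)
      = 2.69067 / 1.90533 = 1.4122 = 141.22%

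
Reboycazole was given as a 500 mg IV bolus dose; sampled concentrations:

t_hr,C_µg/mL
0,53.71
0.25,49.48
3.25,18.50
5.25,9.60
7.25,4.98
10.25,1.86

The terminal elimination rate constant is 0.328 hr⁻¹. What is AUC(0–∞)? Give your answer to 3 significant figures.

Trapezoidal AUC_0→10.25:
  [0→0.25]: (53.71+49.48)/2 × 0.25 = 12.89875
  [0.25→3.25]: (49.48+18.50)/2 × 3 = 101.97
  [3.25→5.25]: (18.50+9.60)/2 × 2 = 28.1
  [5.25→7.25]: (9.60+4.98)/2 × 2 = 14.58
  [7.25→10.25]: (4.98+1.86)/2 × 3 = 10.26
  Sum = 167.80875 µg/mL·hr
Extrapolated tail: C_last / k_e = 1.86 / 0.328 = 5.671
AUC_0→∞ = 167.80875 + 5.671 = 173.47975 µg/mL·hr

AUC = 173 µg/mL·hr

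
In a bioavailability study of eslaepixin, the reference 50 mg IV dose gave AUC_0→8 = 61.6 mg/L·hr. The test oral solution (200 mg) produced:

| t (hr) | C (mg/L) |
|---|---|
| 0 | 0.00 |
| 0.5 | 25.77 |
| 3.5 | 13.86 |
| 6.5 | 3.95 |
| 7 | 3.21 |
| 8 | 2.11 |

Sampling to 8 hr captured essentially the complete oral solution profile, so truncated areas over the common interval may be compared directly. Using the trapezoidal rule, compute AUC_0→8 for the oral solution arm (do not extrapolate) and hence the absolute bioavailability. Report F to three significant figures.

Trapezoidal AUC_0→8 (oral solution):
  [0→0.5]: (0.00+25.77)/2 × 0.5 = 6.4425
  [0.5→3.5]: (25.77+13.86)/2 × 3 = 59.445
  [3.5→6.5]: (13.86+3.95)/2 × 3 = 26.715
  [6.5→7]: (3.95+3.21)/2 × 0.5 = 1.79
  [7→8]: (3.21+2.11)/2 × 1 = 2.66
  Sum = 97.0525 mg/L·hr
F = (AUC_ev/D_ev)/(AUC_iv/D_iv) = (97.0525/200)/(61.6/50) = 0.4852625/1.232 = 0.3939

F = 0.394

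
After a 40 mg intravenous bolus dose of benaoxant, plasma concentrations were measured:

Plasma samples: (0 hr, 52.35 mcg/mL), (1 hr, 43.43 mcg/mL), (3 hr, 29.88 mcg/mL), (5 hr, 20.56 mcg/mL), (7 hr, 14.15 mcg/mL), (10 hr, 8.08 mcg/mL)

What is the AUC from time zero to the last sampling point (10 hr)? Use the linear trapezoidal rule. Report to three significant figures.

AUC = 240 mcg/mL·hr

Trapezoidal AUC_0→10:
  [0→1]: (52.35+43.43)/2 × 1 = 47.89
  [1→3]: (43.43+29.88)/2 × 2 = 73.31
  [3→5]: (29.88+20.56)/2 × 2 = 50.44
  [5→7]: (20.56+14.15)/2 × 2 = 34.71
  [7→10]: (14.15+8.08)/2 × 3 = 33.345
  Sum = 239.695 mcg/mL·hr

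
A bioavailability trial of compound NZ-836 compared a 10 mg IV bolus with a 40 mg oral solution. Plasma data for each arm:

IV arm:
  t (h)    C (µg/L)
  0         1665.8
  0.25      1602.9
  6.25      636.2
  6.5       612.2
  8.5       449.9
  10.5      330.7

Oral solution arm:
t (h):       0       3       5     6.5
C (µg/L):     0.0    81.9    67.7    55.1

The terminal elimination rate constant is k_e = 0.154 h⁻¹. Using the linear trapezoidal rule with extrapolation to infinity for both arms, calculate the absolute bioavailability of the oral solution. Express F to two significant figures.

Trapezoidal AUC_0→10.5 (IV):
  [0→0.25]: (1665.8+1602.9)/2 × 0.25 = 408.5875
  [0.25→6.25]: (1602.9+636.2)/2 × 6 = 6717.3
  [6.25→6.5]: (636.2+612.2)/2 × 0.25 = 156.05
  [6.5→8.5]: (612.2+449.9)/2 × 2 = 1062.1
  [8.5→10.5]: (449.9+330.7)/2 × 2 = 780.6
  Sum = 9124.6375 µg/L·h
IV tail: 330.7/0.154 = 2147.403; AUC_iv,0→∞ = 9124.6375 + 2147.403 = 11272.0405 µg/L·h
Trapezoidal AUC_0→6.5 (oral solution):
  [0→3]: (0.0+81.9)/2 × 3 = 122.85
  [3→5]: (81.9+67.7)/2 × 2 = 149.6
  [5→6.5]: (67.7+55.1)/2 × 1.5 = 92.1
  Sum = 364.55 µg/L·h
oral solution tail: 55.1/0.154 = 357.792; AUC_ev,0→∞ = 364.55 + 357.792 = 722.342 µg/L·h
F = (AUC_ev/D_ev)/(AUC_iv/D_iv) = (722.342/40)/(11272.0405/10) = 18.05855/1127.2 = 0.0160

F = 0.016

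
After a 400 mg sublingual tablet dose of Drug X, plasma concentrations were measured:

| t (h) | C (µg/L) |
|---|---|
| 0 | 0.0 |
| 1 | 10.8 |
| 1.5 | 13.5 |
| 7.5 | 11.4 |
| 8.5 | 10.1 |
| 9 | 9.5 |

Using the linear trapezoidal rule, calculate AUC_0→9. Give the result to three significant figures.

AUC = 102 µg/L·h

Trapezoidal AUC_0→9:
  [0→1]: (0.0+10.8)/2 × 1 = 5.4
  [1→1.5]: (10.8+13.5)/2 × 0.5 = 6.075
  [1.5→7.5]: (13.5+11.4)/2 × 6 = 74.7
  [7.5→8.5]: (11.4+10.1)/2 × 1 = 10.75
  [8.5→9]: (10.1+9.5)/2 × 0.5 = 4.9
  Sum = 101.825 µg/L·h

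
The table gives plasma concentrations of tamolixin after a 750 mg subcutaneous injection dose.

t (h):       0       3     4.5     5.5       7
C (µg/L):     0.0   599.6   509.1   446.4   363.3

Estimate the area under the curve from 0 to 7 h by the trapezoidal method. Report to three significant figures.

AUC = 2820 µg/L·h

Trapezoidal AUC_0→7:
  [0→3]: (0.0+599.6)/2 × 3 = 899.4
  [3→4.5]: (599.6+509.1)/2 × 1.5 = 831.525
  [4.5→5.5]: (509.1+446.4)/2 × 1 = 477.75
  [5.5→7]: (446.4+363.3)/2 × 1.5 = 607.275
  Sum = 2815.95 µg/L·h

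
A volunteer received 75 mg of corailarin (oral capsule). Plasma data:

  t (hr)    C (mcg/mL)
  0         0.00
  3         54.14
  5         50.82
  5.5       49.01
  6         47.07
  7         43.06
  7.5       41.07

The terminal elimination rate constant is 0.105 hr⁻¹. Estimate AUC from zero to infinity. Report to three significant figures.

Trapezoidal AUC_0→7.5:
  [0→3]: (0.00+54.14)/2 × 3 = 81.21
  [3→5]: (54.14+50.82)/2 × 2 = 104.96
  [5→5.5]: (50.82+49.01)/2 × 0.5 = 24.9575
  [5.5→6]: (49.01+47.07)/2 × 0.5 = 24.02
  [6→7]: (47.07+43.06)/2 × 1 = 45.065
  [7→7.5]: (43.06+41.07)/2 × 0.5 = 21.0325
  Sum = 301.245 mcg/mL·hr
Extrapolated tail: C_last / k_e = 41.07 / 0.105 = 391.143
AUC_0→∞ = 301.245 + 391.143 = 692.388 mcg/mL·hr

AUC = 692 mcg/mL·hr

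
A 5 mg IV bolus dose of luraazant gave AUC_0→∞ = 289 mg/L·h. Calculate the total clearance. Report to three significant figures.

CL = Dose_iv / AUC_0→∞
   = 5 / 289 = 0.017301 L/h

CL = 0.0173 L/h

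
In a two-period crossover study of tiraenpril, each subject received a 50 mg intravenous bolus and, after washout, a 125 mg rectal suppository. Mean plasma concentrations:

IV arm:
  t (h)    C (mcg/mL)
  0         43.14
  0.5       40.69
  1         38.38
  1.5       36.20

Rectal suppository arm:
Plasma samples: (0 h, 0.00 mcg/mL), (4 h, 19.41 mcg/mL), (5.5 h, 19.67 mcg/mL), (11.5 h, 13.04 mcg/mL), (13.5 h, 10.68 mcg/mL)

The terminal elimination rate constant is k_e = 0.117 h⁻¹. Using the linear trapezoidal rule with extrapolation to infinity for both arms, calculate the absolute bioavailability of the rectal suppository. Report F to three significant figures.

F = 0.305

Trapezoidal AUC_0→1.5 (IV):
  [0→0.5]: (43.14+40.69)/2 × 0.5 = 20.9575
  [0.5→1]: (40.69+38.38)/2 × 0.5 = 19.7675
  [1→1.5]: (38.38+36.20)/2 × 0.5 = 18.645
  Sum = 59.37 mcg/mL·h
IV tail: 36.20/0.117 = 309.402; AUC_iv,0→∞ = 59.37 + 309.402 = 368.772 mcg/mL·h
Trapezoidal AUC_0→13.5 (rectal suppository):
  [0→4]: (0.00+19.41)/2 × 4 = 38.82
  [4→5.5]: (19.41+19.67)/2 × 1.5 = 29.31
  [5.5→11.5]: (19.67+13.04)/2 × 6 = 98.13
  [11.5→13.5]: (13.04+10.68)/2 × 2 = 23.72
  Sum = 189.98 mcg/mL·h
rectal suppository tail: 10.68/0.117 = 91.282; AUC_ev,0→∞ = 189.98 + 91.282 = 281.262 mcg/mL·h
F = (AUC_ev/D_ev)/(AUC_iv/D_iv) = (281.262/125)/(368.772/50) = 2.250096/7.37544 = 0.3051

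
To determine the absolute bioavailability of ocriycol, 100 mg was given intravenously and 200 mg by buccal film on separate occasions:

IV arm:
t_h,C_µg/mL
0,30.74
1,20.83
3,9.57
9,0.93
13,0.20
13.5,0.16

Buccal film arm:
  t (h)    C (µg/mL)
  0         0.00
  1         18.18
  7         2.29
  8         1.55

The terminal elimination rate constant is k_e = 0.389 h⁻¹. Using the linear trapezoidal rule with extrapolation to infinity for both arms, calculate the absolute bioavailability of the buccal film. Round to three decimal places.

F = 0.422

Trapezoidal AUC_0→13.5 (IV):
  [0→1]: (30.74+20.83)/2 × 1 = 25.785
  [1→3]: (20.83+9.57)/2 × 2 = 30.4
  [3→9]: (9.57+0.93)/2 × 6 = 31.5
  [9→13]: (0.93+0.20)/2 × 4 = 2.26
  [13→13.5]: (0.20+0.16)/2 × 0.5 = 0.09
  Sum = 90.035 µg/mL·h
IV tail: 0.16/0.389 = 0.411; AUC_iv,0→∞ = 90.035 + 0.411 = 90.446 µg/mL·h
Trapezoidal AUC_0→8 (buccal film):
  [0→1]: (0.00+18.18)/2 × 1 = 9.09
  [1→7]: (18.18+2.29)/2 × 6 = 61.41
  [7→8]: (2.29+1.55)/2 × 1 = 1.92
  Sum = 72.42 µg/mL·h
buccal film tail: 1.55/0.389 = 3.985; AUC_ev,0→∞ = 72.42 + 3.985 = 76.405 µg/mL·h
F = (AUC_ev/D_ev)/(AUC_iv/D_iv) = (76.405/200)/(90.446/100) = 0.382025/0.90446 = 0.4224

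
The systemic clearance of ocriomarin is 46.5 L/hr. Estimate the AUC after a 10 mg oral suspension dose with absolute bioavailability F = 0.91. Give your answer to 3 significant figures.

AUC = 0.196 mg/L·hr

AUC_0→∞ = F × Dose / CL
        = 0.91 × 10 / 46.5 = 0.195699 mg/L·hr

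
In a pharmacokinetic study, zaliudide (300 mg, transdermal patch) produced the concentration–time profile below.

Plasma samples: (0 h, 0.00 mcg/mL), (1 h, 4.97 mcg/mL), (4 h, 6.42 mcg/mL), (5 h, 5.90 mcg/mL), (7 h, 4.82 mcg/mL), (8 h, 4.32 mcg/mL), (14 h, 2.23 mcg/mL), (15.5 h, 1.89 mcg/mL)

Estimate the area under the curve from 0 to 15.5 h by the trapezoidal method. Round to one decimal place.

Trapezoidal AUC_0→15.5:
  [0→1]: (0.00+4.97)/2 × 1 = 2.485
  [1→4]: (4.97+6.42)/2 × 3 = 17.085
  [4→5]: (6.42+5.90)/2 × 1 = 6.16
  [5→7]: (5.90+4.82)/2 × 2 = 10.72
  [7→8]: (4.82+4.32)/2 × 1 = 4.57
  [8→14]: (4.32+2.23)/2 × 6 = 19.65
  [14→15.5]: (2.23+1.89)/2 × 1.5 = 3.09
  Sum = 63.76 mcg/mL·h

AUC = 63.8 mcg/mL·h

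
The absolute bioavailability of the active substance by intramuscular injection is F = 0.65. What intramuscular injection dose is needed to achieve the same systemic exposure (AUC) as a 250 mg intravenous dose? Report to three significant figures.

D_intramuscular = 385 mg

For equal systemic exposure: F × D_ev = D_iv
D_ev = D_iv / F = 250 / 0.65 = 384.615 mg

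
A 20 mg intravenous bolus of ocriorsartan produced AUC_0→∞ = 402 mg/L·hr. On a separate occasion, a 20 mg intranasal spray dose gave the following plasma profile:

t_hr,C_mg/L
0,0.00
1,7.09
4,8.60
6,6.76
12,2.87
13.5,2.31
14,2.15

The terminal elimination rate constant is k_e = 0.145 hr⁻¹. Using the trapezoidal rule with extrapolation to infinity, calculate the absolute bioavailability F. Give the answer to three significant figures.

Trapezoidal AUC_0→14 (intranasal spray):
  [0→1]: (0.00+7.09)/2 × 1 = 3.545
  [1→4]: (7.09+8.60)/2 × 3 = 23.535
  [4→6]: (8.60+6.76)/2 × 2 = 15.36
  [6→12]: (6.76+2.87)/2 × 6 = 28.89
  [12→13.5]: (2.87+2.31)/2 × 1.5 = 3.885
  [13.5→14]: (2.31+2.15)/2 × 0.5 = 1.115
  Sum = 76.33 mg/L·hr
Tail: C_last/k_e = 2.15/0.145 = 14.828
AUC_0→∞ (intranasal spray) = 76.33 + 14.828 = 91.158 mg/L·hr
F = (AUC_ev/D_ev)/(AUC_iv/D_iv) = (91.158/20)/(402/20) = 4.5579/20.1 = 0.2268

F = 0.227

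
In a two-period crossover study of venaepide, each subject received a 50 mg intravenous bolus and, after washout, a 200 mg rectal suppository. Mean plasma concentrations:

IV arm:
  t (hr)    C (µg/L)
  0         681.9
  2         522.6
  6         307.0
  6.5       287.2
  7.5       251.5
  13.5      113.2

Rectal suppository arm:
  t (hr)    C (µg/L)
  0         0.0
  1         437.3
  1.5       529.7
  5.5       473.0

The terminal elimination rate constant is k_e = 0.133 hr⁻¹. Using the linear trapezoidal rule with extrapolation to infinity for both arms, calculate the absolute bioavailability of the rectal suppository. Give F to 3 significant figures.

F = 0.288

Trapezoidal AUC_0→13.5 (IV):
  [0→2]: (681.9+522.6)/2 × 2 = 1204.5
  [2→6]: (522.6+307.0)/2 × 4 = 1659.2
  [6→6.5]: (307.0+287.2)/2 × 0.5 = 148.55
  [6.5→7.5]: (287.2+251.5)/2 × 1 = 269.35
  [7.5→13.5]: (251.5+113.2)/2 × 6 = 1094.1
  Sum = 4375.7 µg/L·hr
IV tail: 113.2/0.133 = 851.128; AUC_iv,0→∞ = 4375.7 + 851.128 = 5226.828 µg/L·hr
Trapezoidal AUC_0→5.5 (rectal suppository):
  [0→1]: (0.0+437.3)/2 × 1 = 218.65
  [1→1.5]: (437.3+529.7)/2 × 0.5 = 241.75
  [1.5→5.5]: (529.7+473.0)/2 × 4 = 2005.4
  Sum = 2465.8 µg/L·hr
rectal suppository tail: 473.0/0.133 = 3556.391; AUC_ev,0→∞ = 2465.8 + 3556.391 = 6022.191 µg/L·hr
F = (AUC_ev/D_ev)/(AUC_iv/D_iv) = (6022.191/200)/(5226.828/50) = 30.110955/104.53656 = 0.2880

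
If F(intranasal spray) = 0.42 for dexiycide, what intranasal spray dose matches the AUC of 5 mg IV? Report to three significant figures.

D_intranasal = 11.9 mg

For equal systemic exposure: F × D_ev = D_iv
D_ev = D_iv / F = 5 / 0.42 = 11.9048 mg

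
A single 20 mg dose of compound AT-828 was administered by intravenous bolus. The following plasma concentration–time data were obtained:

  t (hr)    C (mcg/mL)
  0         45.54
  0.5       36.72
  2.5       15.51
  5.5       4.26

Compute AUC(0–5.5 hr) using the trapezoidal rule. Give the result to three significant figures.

Trapezoidal AUC_0→5.5:
  [0→0.5]: (45.54+36.72)/2 × 0.5 = 20.565
  [0.5→2.5]: (36.72+15.51)/2 × 2 = 52.23
  [2.5→5.5]: (15.51+4.26)/2 × 3 = 29.655
  Sum = 102.45 mcg/mL·hr

AUC = 102 mcg/mL·hr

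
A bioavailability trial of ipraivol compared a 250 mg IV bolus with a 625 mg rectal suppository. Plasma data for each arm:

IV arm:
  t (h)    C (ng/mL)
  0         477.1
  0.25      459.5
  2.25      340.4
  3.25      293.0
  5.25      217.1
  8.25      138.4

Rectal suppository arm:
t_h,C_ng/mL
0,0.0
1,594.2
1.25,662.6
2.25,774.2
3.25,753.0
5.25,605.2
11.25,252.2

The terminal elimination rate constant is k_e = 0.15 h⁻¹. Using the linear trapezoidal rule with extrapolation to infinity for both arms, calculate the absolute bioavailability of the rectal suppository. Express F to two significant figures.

F = 0.94

Trapezoidal AUC_0→8.25 (IV):
  [0→0.25]: (477.1+459.5)/2 × 0.25 = 117.075
  [0.25→2.25]: (459.5+340.4)/2 × 2 = 799.9
  [2.25→3.25]: (340.4+293.0)/2 × 1 = 316.7
  [3.25→5.25]: (293.0+217.1)/2 × 2 = 510.1
  [5.25→8.25]: (217.1+138.4)/2 × 3 = 533.25
  Sum = 2277.025 ng/mL·h
IV tail: 138.4/0.15 = 922.667; AUC_iv,0→∞ = 2277.025 + 922.667 = 3199.692 ng/mL·h
Trapezoidal AUC_0→11.25 (rectal suppository):
  [0→1]: (0.0+594.2)/2 × 1 = 297.1
  [1→1.25]: (594.2+662.6)/2 × 0.25 = 157.1
  [1.25→2.25]: (662.6+774.2)/2 × 1 = 718.4
  [2.25→3.25]: (774.2+753.0)/2 × 1 = 763.6
  [3.25→5.25]: (753.0+605.2)/2 × 2 = 1358.2
  [5.25→11.25]: (605.2+252.2)/2 × 6 = 2572.2
  Sum = 5866.6 ng/mL·h
rectal suppository tail: 252.2/0.15 = 1681.333; AUC_ev,0→∞ = 5866.6 + 1681.333 = 7547.933 ng/mL·h
F = (AUC_ev/D_ev)/(AUC_iv/D_iv) = (7547.933/625)/(3199.692/250) = 12.0767/12.798768 = 0.9436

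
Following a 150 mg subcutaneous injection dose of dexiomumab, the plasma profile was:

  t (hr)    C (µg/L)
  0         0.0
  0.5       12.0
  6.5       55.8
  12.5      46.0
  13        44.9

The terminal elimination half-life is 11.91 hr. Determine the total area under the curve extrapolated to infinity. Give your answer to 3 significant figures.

AUC = 1310 µg/L·hr

Trapezoidal AUC_0→13:
  [0→0.5]: (0.0+12.0)/2 × 0.5 = 3.0
  [0.5→6.5]: (12.0+55.8)/2 × 6 = 203.4
  [6.5→12.5]: (55.8+46.0)/2 × 6 = 305.4
  [12.5→13]: (46.0+44.9)/2 × 0.5 = 22.725
  Sum = 534.525 µg/L·hr
k_e = ln2 / t½ = 0.693147 / 11.91 = 0.0582 hr^-1
Extrapolated tail: C_last / k_e = 44.9 / 0.0582 = 771.478
AUC_0→∞ = 534.525 + 771.478 = 1306.003 µg/L·hr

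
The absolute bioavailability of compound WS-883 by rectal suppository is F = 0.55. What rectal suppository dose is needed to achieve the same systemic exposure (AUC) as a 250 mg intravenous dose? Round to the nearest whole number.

D_rectal = 455 mg

For equal systemic exposure: F × D_ev = D_iv
D_ev = D_iv / F = 250 / 0.55 = 454.545 mg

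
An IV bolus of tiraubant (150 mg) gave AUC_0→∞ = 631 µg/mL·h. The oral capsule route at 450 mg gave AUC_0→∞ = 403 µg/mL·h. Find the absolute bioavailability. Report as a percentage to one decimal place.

F = (AUC_ev / D_ev) / (AUC_iv / D_iv)
  = (403/450) / (631/150)
  = 0.895556 / 4.20667 = 0.2129
  = 21.29%

F = 21.3%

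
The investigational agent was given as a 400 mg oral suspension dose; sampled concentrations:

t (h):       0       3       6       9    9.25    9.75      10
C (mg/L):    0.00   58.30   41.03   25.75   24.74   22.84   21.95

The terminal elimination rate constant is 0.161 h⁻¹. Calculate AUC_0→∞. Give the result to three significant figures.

AUC = 497 mg/L·h

Trapezoidal AUC_0→10:
  [0→3]: (0.00+58.30)/2 × 3 = 87.45
  [3→6]: (58.30+41.03)/2 × 3 = 148.995
  [6→9]: (41.03+25.75)/2 × 3 = 100.17
  [9→9.25]: (25.75+24.74)/2 × 0.25 = 6.31125
  [9.25→9.75]: (24.74+22.84)/2 × 0.5 = 11.895
  [9.75→10]: (22.84+21.95)/2 × 0.25 = 5.59875
  Sum = 360.42 mg/L·h
Extrapolated tail: C_last / k_e = 21.95 / 0.161 = 136.335
AUC_0→∞ = 360.42 + 136.335 = 496.755 mg/L·h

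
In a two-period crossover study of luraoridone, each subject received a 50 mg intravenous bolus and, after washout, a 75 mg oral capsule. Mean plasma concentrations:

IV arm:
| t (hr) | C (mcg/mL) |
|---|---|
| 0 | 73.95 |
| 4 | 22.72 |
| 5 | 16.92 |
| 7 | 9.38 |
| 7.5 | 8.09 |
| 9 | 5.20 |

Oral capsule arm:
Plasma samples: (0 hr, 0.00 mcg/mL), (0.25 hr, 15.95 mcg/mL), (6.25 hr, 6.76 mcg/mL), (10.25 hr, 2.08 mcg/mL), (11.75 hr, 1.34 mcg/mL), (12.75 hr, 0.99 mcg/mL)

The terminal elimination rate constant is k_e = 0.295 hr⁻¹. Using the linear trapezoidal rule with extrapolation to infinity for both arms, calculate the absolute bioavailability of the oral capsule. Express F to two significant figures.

F = 0.23

Trapezoidal AUC_0→9 (IV):
  [0→4]: (73.95+22.72)/2 × 4 = 193.34
  [4→5]: (22.72+16.92)/2 × 1 = 19.82
  [5→7]: (16.92+9.38)/2 × 2 = 26.3
  [7→7.5]: (9.38+8.09)/2 × 0.5 = 4.3675
  [7.5→9]: (8.09+5.20)/2 × 1.5 = 9.9675
  Sum = 253.795 mcg/mL·hr
IV tail: 5.20/0.295 = 17.627; AUC_iv,0→∞ = 253.795 + 17.627 = 271.422 mcg/mL·hr
Trapezoidal AUC_0→12.75 (oral capsule):
  [0→0.25]: (0.00+15.95)/2 × 0.25 = 1.99375
  [0.25→6.25]: (15.95+6.76)/2 × 6 = 68.13
  [6.25→10.25]: (6.76+2.08)/2 × 4 = 17.68
  [10.25→11.75]: (2.08+1.34)/2 × 1.5 = 2.565
  [11.75→12.75]: (1.34+0.99)/2 × 1 = 1.165
  Sum = 91.53375 mcg/mL·hr
oral capsule tail: 0.99/0.295 = 3.356; AUC_ev,0→∞ = 91.53375 + 3.356 = 94.88975 mcg/mL·hr
F = (AUC_ev/D_ev)/(AUC_iv/D_iv) = (94.88975/75)/(271.422/50) = 1.2652/5.42844 = 0.2331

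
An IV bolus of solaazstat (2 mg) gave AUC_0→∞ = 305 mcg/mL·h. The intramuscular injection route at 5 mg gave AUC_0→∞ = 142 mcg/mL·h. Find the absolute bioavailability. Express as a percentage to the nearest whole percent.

F = (AUC_ev / D_ev) / (AUC_iv / D_iv)
  = (142/5) / (305/2)
  = 28.4 / 152.5 = 0.1862
  = 18.62%

F = 19%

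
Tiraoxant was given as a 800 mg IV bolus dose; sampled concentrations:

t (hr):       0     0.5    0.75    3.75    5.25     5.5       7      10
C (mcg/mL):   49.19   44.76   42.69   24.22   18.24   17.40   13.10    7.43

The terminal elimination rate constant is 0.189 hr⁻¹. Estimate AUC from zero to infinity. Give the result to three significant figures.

AUC = 264 mcg/mL·hr

Trapezoidal AUC_0→10:
  [0→0.5]: (49.19+44.76)/2 × 0.5 = 23.4875
  [0.5→0.75]: (44.76+42.69)/2 × 0.25 = 10.93125
  [0.75→3.75]: (42.69+24.22)/2 × 3 = 100.365
  [3.75→5.25]: (24.22+18.24)/2 × 1.5 = 31.845
  [5.25→5.5]: (18.24+17.40)/2 × 0.25 = 4.455
  [5.5→7]: (17.40+13.10)/2 × 1.5 = 22.875
  [7→10]: (13.10+7.43)/2 × 3 = 30.795
  Sum = 224.75375 mcg/mL·hr
Extrapolated tail: C_last / k_e = 7.43 / 0.189 = 39.312
AUC_0→∞ = 224.75375 + 39.312 = 264.06575 mcg/mL·hr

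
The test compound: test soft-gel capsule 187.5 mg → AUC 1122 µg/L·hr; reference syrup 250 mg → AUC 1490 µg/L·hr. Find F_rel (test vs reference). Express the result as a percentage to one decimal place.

F_rel = 100.4%

F_rel = (AUC_test/D_test) / (AUC_ref/D_ref)
      = (1122/187.5) / (1490/250)
      = 5.984 / 5.96 = 1.0040 = 100.40%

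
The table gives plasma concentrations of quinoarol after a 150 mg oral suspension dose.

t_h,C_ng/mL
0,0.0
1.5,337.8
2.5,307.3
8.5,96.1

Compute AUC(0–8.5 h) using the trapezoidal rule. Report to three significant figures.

AUC = 1790 ng/mL·h

Trapezoidal AUC_0→8.5:
  [0→1.5]: (0.0+337.8)/2 × 1.5 = 253.35
  [1.5→2.5]: (337.8+307.3)/2 × 1 = 322.55
  [2.5→8.5]: (307.3+96.1)/2 × 6 = 1210.2
  Sum = 1786.1 ng/mL·h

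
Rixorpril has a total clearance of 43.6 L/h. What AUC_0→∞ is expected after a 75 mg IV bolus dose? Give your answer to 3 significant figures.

AUC = 1.72 mg/L·h

AUC_0→∞ = Dose_iv / CL
        = 75 / 43.6 = 1.72018 mg/L·h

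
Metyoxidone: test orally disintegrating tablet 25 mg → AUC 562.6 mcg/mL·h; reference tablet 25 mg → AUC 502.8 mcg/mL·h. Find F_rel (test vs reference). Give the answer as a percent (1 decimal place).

F_rel = (AUC_test/D_test) / (AUC_ref/D_ref)
      = (562.6/25) / (502.8/25)
      = 22.504 / 20.112 = 1.1189 = 111.89%

F_rel = 111.9%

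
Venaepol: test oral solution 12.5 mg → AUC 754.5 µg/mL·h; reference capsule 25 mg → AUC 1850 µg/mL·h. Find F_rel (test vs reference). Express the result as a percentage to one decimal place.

F_rel = 81.6%

F_rel = (AUC_test/D_test) / (AUC_ref/D_ref)
      = (754.5/12.5) / (1850/25)
      = 60.36 / 74 = 0.8157 = 81.57%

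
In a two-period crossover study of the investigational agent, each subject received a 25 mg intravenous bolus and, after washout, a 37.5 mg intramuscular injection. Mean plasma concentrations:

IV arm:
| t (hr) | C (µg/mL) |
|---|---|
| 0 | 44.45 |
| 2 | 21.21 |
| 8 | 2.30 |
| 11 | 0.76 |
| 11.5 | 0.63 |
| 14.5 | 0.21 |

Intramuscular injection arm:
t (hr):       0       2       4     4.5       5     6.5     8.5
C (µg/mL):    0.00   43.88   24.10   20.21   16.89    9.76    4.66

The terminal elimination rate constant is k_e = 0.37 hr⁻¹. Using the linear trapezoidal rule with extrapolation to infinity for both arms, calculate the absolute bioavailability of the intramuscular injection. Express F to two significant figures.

Trapezoidal AUC_0→14.5 (IV):
  [0→2]: (44.45+21.21)/2 × 2 = 65.66
  [2→8]: (21.21+2.30)/2 × 6 = 70.53
  [8→11]: (2.30+0.76)/2 × 3 = 4.59
  [11→11.5]: (0.76+0.63)/2 × 0.5 = 0.3475
  [11.5→14.5]: (0.63+0.21)/2 × 3 = 1.26
  Sum = 142.3875 µg/mL·hr
IV tail: 0.21/0.37 = 0.568; AUC_iv,0→∞ = 142.3875 + 0.568 = 142.9555 µg/mL·hr
Trapezoidal AUC_0→8.5 (intramuscular injection):
  [0→2]: (0.00+43.88)/2 × 2 = 43.88
  [2→4]: (43.88+24.10)/2 × 2 = 67.98
  [4→4.5]: (24.10+20.21)/2 × 0.5 = 11.0775
  [4.5→5]: (20.21+16.89)/2 × 0.5 = 9.275
  [5→6.5]: (16.89+9.76)/2 × 1.5 = 19.9875
  [6.5→8.5]: (9.76+4.66)/2 × 2 = 14.42
  Sum = 166.62 µg/mL·hr
intramuscular injection tail: 4.66/0.37 = 12.595; AUC_ev,0→∞ = 166.62 + 12.595 = 179.215 µg/mL·hr
F = (AUC_ev/D_ev)/(AUC_iv/D_iv) = (179.215/37.5)/(142.9555/25) = 4.77907/5.71822 = 0.8358

F = 0.84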